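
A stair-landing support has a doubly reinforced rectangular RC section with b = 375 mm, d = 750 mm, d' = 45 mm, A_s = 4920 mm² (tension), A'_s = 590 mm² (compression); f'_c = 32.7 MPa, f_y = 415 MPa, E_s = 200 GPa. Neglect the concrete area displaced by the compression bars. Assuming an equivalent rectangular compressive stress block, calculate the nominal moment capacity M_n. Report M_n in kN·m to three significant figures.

M_n ≈ 1370 kN·m

Assume both tension and compression steel yield.
Net tension couple steel: A_s − A'_s = 4330 mm².
a = (A_s − A'_s) f_y / (0.85 f'_c b) = 1796950/(0.85 × 32.7 × 375) = 172.40 mm.
c = a/β₁ = 172.40/0.816 = 211.27 mm; ε'_s = 0.003(c − d')/c = 0.0024 ≥ f_y/E_s = 0.0021, so compression steel does yield.
M_n = (A_s − A'_s) f_y (d − a/2) + A'_s f_y (d − d') = [1796950 × (750 − 86.2) + 244850 × (750 − 45)] × 10⁻⁶ = 1192.82 + 172.62 = 1365.44 kN·m.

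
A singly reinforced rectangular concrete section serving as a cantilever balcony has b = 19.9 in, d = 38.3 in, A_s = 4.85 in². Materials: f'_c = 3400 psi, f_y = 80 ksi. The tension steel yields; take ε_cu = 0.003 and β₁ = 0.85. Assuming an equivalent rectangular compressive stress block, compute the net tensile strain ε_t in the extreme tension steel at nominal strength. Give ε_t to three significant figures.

a = A_s f_y/(0.85 f'_c b) = 6.747 in.
β₁ = 0.85, so c = a/β₁ = 6.747/0.85 = 7.938 in.
From the linear strain diagram with ε_cu = 0.003: ε_t = 0.003 (d − c)/c = 0.003 × (38.3 − 7.938)/7.938 = 0.0115.
Since ε_t ≥ 0.005, the section is tension-controlled.

ε_t ≈ 0.0115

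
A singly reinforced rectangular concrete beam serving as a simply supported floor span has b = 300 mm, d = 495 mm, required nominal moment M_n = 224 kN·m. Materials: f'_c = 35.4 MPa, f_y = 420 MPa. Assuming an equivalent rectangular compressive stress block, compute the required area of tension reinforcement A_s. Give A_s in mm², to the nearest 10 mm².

With M_n = 0.85 f'_c a b (d − a/2), solve the quadratic for a:
a = d − √(d² − 2M_n/(0.85 f'_c b)) = 495 − √(495² − 2 × 224×10⁶/(0.85 × 35.4 × 300)) = 52.96 mm.
A_s = 0.85 f'_c a b / f_y = 0.85 × 35.4 × 52.96 × 300 / 420 = 1138.3 mm².

A_s ≈ 1140 mm²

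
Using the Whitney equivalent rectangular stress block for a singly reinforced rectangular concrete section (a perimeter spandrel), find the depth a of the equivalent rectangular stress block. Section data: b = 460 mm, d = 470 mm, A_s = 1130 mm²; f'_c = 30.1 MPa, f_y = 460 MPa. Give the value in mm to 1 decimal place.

T = A_s f_y = 1130 × 460 = 519800 N = 519.8 kN.
Setting C = 0.85 f'_c a b equal to T: a = 519800/(0.85 × 30.1 × 460) = 44.2 mm.

a ≈ 44.2 mm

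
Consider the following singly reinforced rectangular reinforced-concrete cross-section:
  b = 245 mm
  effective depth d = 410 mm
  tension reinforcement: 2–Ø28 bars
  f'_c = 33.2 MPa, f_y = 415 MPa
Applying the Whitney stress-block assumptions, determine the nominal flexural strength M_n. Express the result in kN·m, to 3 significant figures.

M_n ≈ 191 kN·m

A_s = 2 × 616 = 1232 mm².
T = A_s f_y = 1232 × 415 = 511280 N = 511.28 kN.
From C = T: a = T/(0.85 f'_c b) = 511280/(0.85 × 33.2 × 245) = 73.95 mm.
M_n = T(d − a/2) = 511.28 kN × (410 − 36.975) mm = 190.72 kN·m.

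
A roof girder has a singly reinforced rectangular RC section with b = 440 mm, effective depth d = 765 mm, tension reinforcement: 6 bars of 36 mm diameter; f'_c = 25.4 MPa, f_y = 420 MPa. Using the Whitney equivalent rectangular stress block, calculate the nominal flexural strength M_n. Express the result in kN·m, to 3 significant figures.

A_s = 6 × 1018 = 6108 mm².
T = A_s f_y = 6108 × 420 = 2565360 N = 2565.36 kN.
From C = T: a = T/(0.85 f'_c b) = 2565360/(0.85 × 25.4 × 440) = 270.05 mm.
M_n = T(d − a/2) = 2565.36 kN × (765 − 135.025) mm = 1616.11 kN·m.

M_n ≈ 1620 kN·m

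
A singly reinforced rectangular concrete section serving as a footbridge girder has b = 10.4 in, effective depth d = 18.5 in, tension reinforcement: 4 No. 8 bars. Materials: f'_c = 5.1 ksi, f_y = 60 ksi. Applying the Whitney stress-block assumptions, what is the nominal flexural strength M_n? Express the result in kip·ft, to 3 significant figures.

A_s = 4 × 0.79 = 3.16 in².
T = A_s f_y = 3.16 × 60 = 189.6 kips.
a = T/(0.85 f'_c b) = 189.6/(0.85 × 5.1 × 10.4) = 4.205 in.
M_n = T(d − a/2) = 189.6 × (18.5 − 2.1025) = 3109.0 kip·in = 3109.0/12 = 259.08 kip·ft.

M_n ≈ 259 kip·ft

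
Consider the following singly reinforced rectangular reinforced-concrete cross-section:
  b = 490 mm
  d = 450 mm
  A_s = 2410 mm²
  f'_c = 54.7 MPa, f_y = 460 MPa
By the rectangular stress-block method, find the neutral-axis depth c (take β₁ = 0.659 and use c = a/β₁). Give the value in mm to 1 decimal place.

T = A_s f_y = 2410 × 460 = 1108600 N = 1108.6 kN.
Setting C = 0.85 f'_c a b equal to T: a = 1108600/(0.85 × 54.7 × 490) = 48.660 mm.
With β₁ = 0.659, c = a/β₁ = 48.660/0.659 = 73.8 mm.

c ≈ 73.8 mm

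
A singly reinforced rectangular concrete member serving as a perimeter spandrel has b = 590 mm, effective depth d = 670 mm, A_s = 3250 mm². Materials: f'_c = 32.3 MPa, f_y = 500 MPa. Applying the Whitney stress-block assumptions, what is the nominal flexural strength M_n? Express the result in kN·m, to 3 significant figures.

M_n ≈ 1010 kN·m

T = A_s f_y = 3250 × 500 = 1625000 N = 1625 kN.
From C = T: a = T/(0.85 f'_c b) = 1625000/(0.85 × 32.3 × 590) = 100.32 mm.
M_n = T(d − a/2) = 1625 kN × (670 − 50.16) mm = 1007.24 kN·m.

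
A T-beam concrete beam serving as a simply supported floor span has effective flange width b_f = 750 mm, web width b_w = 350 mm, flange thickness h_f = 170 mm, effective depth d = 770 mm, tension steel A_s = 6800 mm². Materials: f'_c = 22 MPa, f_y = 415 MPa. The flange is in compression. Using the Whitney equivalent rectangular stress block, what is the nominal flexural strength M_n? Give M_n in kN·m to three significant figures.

M_n ≈ 1880 kN·m

Tension: T = A_s f_y = 6800 × 415 = 2822000 N.
Try a within the flange: a = T/(0.85 f'_c b_f) = 2822000/(0.85 × 22 × 750) = 201.21 mm.
a = 201.21 > h_f = 170 mm: the block extends into the web. Split into flange-overhang and web parts.
C_f = 0.85 f'_c (b_f − b_w) h_f = 0.85 × 22 × (750 − 350) × 170 = 1271600 N.
Remaining web compression depth: a_w = (T − C_f)/(0.85 f'_c b_w) = (2822000 − 1271600)/(0.85 × 22 × 350) = 236.88 mm.
M_n = C_f(d − h_f/2) + (T − C_f)(d − a_w/2) = 1271600 × (770 − 85) + 1550400 × (770 − 118.44) = 871.05 + 1010.18 = 1881.23 × 10⁶ N·mm.
M_n = 1881.23 kN·m.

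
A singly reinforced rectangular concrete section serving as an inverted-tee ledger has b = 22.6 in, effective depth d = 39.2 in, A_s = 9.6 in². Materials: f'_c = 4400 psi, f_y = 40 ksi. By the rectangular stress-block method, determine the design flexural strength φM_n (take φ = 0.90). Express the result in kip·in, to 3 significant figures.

φM_n ≈ 12800 kip·in

T = A_s f_y = 9.6 × 40 = 384 kips.
a = T/(0.85 f'_c b) = 384/(0.85 × 4.4 × 22.6) = 4.543 in.
M_n = T(d − a/2) = 384 × (39.2 − 2.2715) = 14180.5 kip·in.
φM_n = 0.90 × 14180.5 = 12762.5 kip·in.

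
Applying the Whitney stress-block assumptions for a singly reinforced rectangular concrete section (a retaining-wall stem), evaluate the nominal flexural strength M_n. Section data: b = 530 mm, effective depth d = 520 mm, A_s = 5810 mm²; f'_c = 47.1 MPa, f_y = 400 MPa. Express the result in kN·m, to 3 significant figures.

T = A_s f_y = 5810 × 400 = 2324000 N = 2324 kN.
From C = T: a = T/(0.85 f'_c b) = 2324000/(0.85 × 47.1 × 530) = 109.53 mm.
M_n = T(d − a/2) = 2324 kN × (520 − 54.765) mm = 1081.21 kN·m.

M_n ≈ 1080 kN·m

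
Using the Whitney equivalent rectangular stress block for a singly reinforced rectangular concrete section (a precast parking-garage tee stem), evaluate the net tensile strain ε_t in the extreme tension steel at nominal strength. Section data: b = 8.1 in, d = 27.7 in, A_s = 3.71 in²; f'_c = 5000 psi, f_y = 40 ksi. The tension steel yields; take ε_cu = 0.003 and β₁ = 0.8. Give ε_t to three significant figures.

a = A_s f_y/(0.85 f'_c b) = 4.311 in.
β₁ = 0.8, so c = a/β₁ = 4.311/0.8 = 5.389 in.
From the linear strain diagram with ε_cu = 0.003: ε_t = 0.003 (d − c)/c = 0.003 × (27.7 − 5.389)/5.389 = 0.0124.
Since ε_t ≥ 0.005, the section is tension-controlled.

ε_t ≈ 0.0124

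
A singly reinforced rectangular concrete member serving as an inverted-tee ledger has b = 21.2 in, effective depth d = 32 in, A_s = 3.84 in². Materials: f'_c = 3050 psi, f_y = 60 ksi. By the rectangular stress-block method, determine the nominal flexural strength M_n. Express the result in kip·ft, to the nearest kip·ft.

T = A_s f_y = 3.84 × 60 = 230.4 kips.
a = T/(0.85 f'_c b) = 230.4/(0.85 × 3.05 × 21.2) = 4.192 in.
M_n = T(d − a/2) = 230.4 × (32 − 2.096) = 6889.9 kip·in = 6889.9/12 = 574.16 kip·ft.

M_n ≈ 574 kip·ft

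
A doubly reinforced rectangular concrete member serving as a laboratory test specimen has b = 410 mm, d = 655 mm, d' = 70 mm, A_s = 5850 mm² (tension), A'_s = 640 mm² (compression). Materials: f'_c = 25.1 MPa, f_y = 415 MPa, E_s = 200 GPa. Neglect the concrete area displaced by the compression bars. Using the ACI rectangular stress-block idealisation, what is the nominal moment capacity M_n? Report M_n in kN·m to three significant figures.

Assume both tension and compression steel yield.
Net tension couple steel: A_s − A'_s = 5210 mm².
a = (A_s − A'_s) f_y / (0.85 f'_c b) = 2162150/(0.85 × 25.1 × 410) = 247.18 mm.
c = a/β₁ = 247.18/0.85 = 290.80 mm; ε'_s = 0.003(c − d')/c = 0.0023 ≥ f_y/E_s = 0.0021, so compression steel does yield.
M_n = (A_s − A'_s) f_y (d − a/2) + A'_s f_y (d − d') = [2162150 × (655 − 123.59) + 265600 × (655 − 70)] × 10⁻⁶ = 1148.99 + 155.38 = 1304.37 kN·m.

M_n ≈ 1300 kN·m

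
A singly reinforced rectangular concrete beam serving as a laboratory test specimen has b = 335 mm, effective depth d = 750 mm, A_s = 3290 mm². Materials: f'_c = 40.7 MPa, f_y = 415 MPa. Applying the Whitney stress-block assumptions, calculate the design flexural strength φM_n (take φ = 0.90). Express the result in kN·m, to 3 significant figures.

T = A_s f_y = 3290 × 415 = 1365350 N = 1365.35 kN.
From C = T: a = T/(0.85 f'_c b) = 1365350/(0.85 × 40.7 × 335) = 117.81 mm.
M_n = T(d − a/2) = 1365.35 kN × (750 − 58.905) mm = 943.59 kN·m.
φM_n = 0.90 × 943.59 = 849.23 kN·m.

φM_n ≈ 849 kN·m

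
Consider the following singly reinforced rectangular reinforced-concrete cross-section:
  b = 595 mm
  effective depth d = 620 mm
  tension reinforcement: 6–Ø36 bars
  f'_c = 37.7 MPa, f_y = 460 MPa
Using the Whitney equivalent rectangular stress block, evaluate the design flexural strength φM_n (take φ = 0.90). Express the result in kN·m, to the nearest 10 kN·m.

φM_n ≈ 1380 kN·m

A_s = 6 × 1018 = 6108 mm².
T = A_s f_y = 6108 × 460 = 2809680 N = 2809.68 kN.
From C = T: a = T/(0.85 f'_c b) = 2809680/(0.85 × 37.7 × 595) = 147.36 mm.
M_n = T(d − a/2) = 2809.68 kN × (620 − 73.68) mm = 1534.98 kN·m.
φM_n = 0.90 × 1534.98 = 1381.48 kN·m.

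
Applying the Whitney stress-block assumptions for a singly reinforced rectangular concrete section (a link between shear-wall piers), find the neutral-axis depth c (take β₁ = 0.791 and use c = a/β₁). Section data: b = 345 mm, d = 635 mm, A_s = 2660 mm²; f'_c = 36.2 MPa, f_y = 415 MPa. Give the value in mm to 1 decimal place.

T = A_s f_y = 2660 × 415 = 1103900 N = 1103.9 kN.
Setting C = 0.85 f'_c a b equal to T: a = 1103900/(0.85 × 36.2 × 345) = 103.988 mm.
With β₁ = 0.791, c = a/β₁ = 103.988/0.791 = 131.5 mm.

c ≈ 131.5 mm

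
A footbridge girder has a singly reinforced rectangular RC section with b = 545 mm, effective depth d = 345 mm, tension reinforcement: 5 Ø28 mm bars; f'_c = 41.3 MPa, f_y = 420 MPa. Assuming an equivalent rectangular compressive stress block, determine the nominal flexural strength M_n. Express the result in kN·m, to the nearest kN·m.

M_n ≈ 403 kN·m

A_s = 5 × 616 = 3080 mm².
T = A_s f_y = 3080 × 420 = 1293600 N = 1293.6 kN.
From C = T: a = T/(0.85 f'_c b) = 1293600/(0.85 × 41.3 × 545) = 67.61 mm.
M_n = T(d − a/2) = 1293.6 kN × (345 − 33.805) mm = 402.56 kN·m.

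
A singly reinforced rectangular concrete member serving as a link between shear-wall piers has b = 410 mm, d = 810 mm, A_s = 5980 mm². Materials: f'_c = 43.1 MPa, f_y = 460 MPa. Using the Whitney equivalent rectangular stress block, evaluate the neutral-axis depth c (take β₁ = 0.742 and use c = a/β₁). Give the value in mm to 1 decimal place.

c ≈ 246.8 mm

T = A_s f_y = 5980 × 460 = 2750800 N = 2750.8 kN.
Setting C = 0.85 f'_c a b equal to T: a = 2750800/(0.85 × 43.1 × 410) = 183.138 mm.
With β₁ = 0.742, c = a/β₁ = 183.138/0.742 = 246.8 mm.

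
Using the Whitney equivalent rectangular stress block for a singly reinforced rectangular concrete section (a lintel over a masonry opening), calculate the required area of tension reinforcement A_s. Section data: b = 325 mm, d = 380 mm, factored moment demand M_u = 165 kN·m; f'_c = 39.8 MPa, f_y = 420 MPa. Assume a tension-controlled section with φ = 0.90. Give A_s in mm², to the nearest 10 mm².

M_n = M_u/φ = 165/0.90 = 183.333 kN·m.
With M_n = 0.85 f'_c a b (d − a/2), solve the quadratic for a:
a = d − √(d² − 2M_n/(0.85 f'_c b)) = 380 − √(380² − 2 × 183.333×10⁶/(0.85 × 39.8 × 325)) = 46.76 mm.
A_s = 0.85 f'_c a b / f_y = 0.85 × 39.8 × 46.76 × 325 / 420 = 1224.1 mm².

A_s ≈ 1220 mm²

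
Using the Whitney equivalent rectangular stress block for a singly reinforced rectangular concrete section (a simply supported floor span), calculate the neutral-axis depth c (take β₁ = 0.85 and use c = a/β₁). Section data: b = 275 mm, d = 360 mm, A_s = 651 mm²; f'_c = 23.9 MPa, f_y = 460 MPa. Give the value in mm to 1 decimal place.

c ≈ 63.1 mm

T = A_s f_y = 651 × 460 = 299460 N = 299.46 kN.
Setting C = 0.85 f'_c a b equal to T: a = 299460/(0.85 × 23.9 × 275) = 53.603 mm.
With β₁ = 0.85, c = a/β₁ = 53.603/0.85 = 63.1 mm.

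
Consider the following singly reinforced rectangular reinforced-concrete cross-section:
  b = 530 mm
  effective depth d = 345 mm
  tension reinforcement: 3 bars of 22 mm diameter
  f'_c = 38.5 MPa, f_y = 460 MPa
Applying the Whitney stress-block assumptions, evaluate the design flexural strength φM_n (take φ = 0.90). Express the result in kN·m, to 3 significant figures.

A_s = 3 × 380 = 1140 mm².
T = A_s f_y = 1140 × 460 = 524400 N = 524.4 kN.
From C = T: a = T/(0.85 f'_c b) = 524400/(0.85 × 38.5 × 530) = 30.23 mm.
M_n = T(d − a/2) = 524.4 kN × (345 − 15.115) mm = 172.99 kN·m.
φM_n = 0.90 × 172.99 = 155.69 kN·m.

φM_n ≈ 156 kN·m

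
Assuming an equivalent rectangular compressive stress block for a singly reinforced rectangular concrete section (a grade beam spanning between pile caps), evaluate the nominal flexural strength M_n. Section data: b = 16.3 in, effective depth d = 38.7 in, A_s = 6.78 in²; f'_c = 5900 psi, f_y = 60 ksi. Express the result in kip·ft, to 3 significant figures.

T = A_s f_y = 6.78 × 60 = 406.8 kips.
a = T/(0.85 f'_c b) = 406.8/(0.85 × 5.9 × 16.3) = 4.976 in.
M_n = T(d − a/2) = 406.8 × (38.7 − 2.488) = 14731.0 kip·in = 14731.0/12 = 1227.58 kip·ft.

M_n ≈ 1230 kip·ft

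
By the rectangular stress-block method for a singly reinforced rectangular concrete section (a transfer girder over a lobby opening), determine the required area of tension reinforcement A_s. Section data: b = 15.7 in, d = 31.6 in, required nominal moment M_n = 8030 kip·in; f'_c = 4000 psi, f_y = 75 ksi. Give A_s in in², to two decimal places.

From M_n = 0.85 f'_c a b (d − a/2):
a = d − √(d² − 2M_n/(0.85 f'_c b)) = 31.6 − √(31.6² − 2 × 8030/(0.85 × 4 × 15.7)) = 5.186 in.
A_s = 0.85 f'_c a b / f_y = 0.85 × 4 × 5.186 × 15.7 / 75 = 3.691 in².

A_s ≈ 3.69 in²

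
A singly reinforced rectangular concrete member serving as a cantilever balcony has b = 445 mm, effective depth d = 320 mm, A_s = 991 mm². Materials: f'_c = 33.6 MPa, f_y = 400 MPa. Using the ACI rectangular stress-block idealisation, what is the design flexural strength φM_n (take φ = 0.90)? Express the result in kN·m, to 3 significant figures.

T = A_s f_y = 991 × 400 = 396400 N = 396.4 kN.
From C = T: a = T/(0.85 f'_c b) = 396400/(0.85 × 33.6 × 445) = 31.19 mm.
M_n = T(d − a/2) = 396.4 kN × (320 − 15.595) mm = 120.67 kN·m.
φM_n = 0.90 × 120.67 = 108.60 kN·m.

φM_n ≈ 109 kN·m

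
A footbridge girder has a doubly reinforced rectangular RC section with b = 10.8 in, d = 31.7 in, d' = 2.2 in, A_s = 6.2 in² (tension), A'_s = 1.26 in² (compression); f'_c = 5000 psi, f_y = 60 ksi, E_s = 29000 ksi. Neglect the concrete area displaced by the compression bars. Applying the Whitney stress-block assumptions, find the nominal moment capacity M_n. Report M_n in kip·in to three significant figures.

Assume both steels yield.
a = (A_s − A'_s) f_y/(0.85 f'_c b) = (6.2 − 1.26) × 60/(0.85 × 5 × 10.8) = 6.458 in.
c = a/β₁ = 6.458/0.8 = 8.073 in; ε'_s = 0.003(c − d')/c = 0.0022 ≥ ε_y = 0.0021, so the compression steel yields.
M_n = (A_s − A'_s) f_y (d − a/2) + A'_s f_y (d − d') = 296.4 × (31.7 − 3.229) + 75.6 × (31.7 − 2.2) = 8438.8 + 2230.2 = 10669.0 kip·in.

M_n ≈ 10700 kip·in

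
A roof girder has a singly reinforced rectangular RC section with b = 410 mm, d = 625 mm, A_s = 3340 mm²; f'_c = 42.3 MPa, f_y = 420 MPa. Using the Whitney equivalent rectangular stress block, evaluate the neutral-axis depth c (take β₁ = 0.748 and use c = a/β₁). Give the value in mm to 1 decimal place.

T = A_s f_y = 3340 × 420 = 1402800 N = 1402.8 kN.
Setting C = 0.85 f'_c a b equal to T: a = 1402800/(0.85 × 42.3 × 410) = 95.160 mm.
With β₁ = 0.748, c = a/β₁ = 95.160/0.748 = 127.2 mm.

c ≈ 127.2 mm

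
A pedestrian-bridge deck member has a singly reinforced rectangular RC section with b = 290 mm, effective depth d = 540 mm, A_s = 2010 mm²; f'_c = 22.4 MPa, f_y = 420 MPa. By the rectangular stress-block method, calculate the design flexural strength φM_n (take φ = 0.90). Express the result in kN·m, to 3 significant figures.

T = A_s f_y = 2010 × 420 = 844200 N = 844.2 kN.
From C = T: a = T/(0.85 f'_c b) = 844200/(0.85 × 22.4 × 290) = 152.89 mm.
M_n = T(d − a/2) = 844.2 kN × (540 − 76.445) mm = 391.33 kN·m.
φM_n = 0.90 × 391.33 = 352.20 kN·m.

φM_n ≈ 352 kN·m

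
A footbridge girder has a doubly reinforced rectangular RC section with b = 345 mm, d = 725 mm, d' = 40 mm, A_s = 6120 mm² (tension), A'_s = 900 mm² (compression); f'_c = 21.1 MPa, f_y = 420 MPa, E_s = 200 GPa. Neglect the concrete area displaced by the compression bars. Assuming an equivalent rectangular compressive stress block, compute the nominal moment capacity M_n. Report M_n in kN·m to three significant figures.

M_n ≈ 1460 kN·m

Assume both tension and compression steel yield.
Net tension couple steel: A_s − A'_s = 5220 mm².
a = (A_s − A'_s) f_y / (0.85 f'_c b) = 2192400/(0.85 × 21.1 × 345) = 354.32 mm.
c = a/β₁ = 354.32/0.85 = 416.85 mm; ε'_s = 0.003(c − d')/c = 0.0027 ≥ f_y/E_s = 0.0021, so compression steel does yield.
M_n = (A_s − A'_s) f_y (d − a/2) + A'_s f_y (d − d') = [2192400 × (725 − 177.16) + 378000 × (725 − 40)] × 10⁻⁶ = 1201.08 + 258.93 = 1460.01 kN·m.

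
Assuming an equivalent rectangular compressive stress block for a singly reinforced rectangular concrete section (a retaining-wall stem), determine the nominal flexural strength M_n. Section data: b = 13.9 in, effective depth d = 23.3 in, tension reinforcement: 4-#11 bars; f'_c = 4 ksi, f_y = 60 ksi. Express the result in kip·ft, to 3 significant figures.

M_n ≈ 603 kip·ft

A_s = 4 × 1.56 = 6.24 in².
T = A_s f_y = 6.24 × 60 = 374.4 kips.
a = T/(0.85 f'_c b) = 374.4/(0.85 × 4 × 13.9) = 7.922 in.
M_n = T(d − a/2) = 374.4 × (23.3 − 3.961) = 7240.5 kip·in = 7240.5/12 = 603.38 kip·ft.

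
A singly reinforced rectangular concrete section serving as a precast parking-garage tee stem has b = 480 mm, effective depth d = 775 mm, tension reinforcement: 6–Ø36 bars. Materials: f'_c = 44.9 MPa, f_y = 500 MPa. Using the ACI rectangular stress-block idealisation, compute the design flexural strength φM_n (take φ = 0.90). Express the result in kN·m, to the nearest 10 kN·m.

φM_n ≈ 1900 kN·m

A_s = 6 × 1018 = 6108 mm².
T = A_s f_y = 6108 × 500 = 3054000 N = 3054 kN.
From C = T: a = T/(0.85 f'_c b) = 3054000/(0.85 × 44.9 × 480) = 166.71 mm.
M_n = T(d − a/2) = 3054 kN × (775 − 83.355) mm = 2112.28 kN·m.
φM_n = 0.90 × 2112.28 = 1901.05 kN·m.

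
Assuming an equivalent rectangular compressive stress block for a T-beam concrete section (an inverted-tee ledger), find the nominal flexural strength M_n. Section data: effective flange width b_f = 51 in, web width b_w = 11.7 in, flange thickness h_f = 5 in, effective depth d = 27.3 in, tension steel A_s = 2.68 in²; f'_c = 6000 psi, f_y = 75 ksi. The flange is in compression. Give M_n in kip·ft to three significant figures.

Tension: T = A_s f_y = 2.68 × 75 = 201 kips.
Try a within the flange: a = T/(0.85 f'_c b_f) = 201/(0.85 × 6 × 51) = 0.773 in.
Since a = 0.773 ≤ h_f = 5 in, the stress block lies entirely in the flange; analyse as a rectangular beam of width b_f.
M_n = T(d − a/2) = 201 × (27.3 − 0.3865) = 5409.6 kip·in.
M_n = 5409.6/12 = 450.80 kip·ft.

M_n ≈ 451 kip·ft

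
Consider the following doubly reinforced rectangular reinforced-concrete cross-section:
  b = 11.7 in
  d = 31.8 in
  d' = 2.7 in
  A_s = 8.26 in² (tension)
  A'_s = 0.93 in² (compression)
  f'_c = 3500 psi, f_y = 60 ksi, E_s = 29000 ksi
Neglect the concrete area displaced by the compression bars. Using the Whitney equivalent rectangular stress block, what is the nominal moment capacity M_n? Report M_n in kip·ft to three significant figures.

M_n ≈ 1070 kip·ft

Assume both steels yield.
a = (A_s − A'_s) f_y/(0.85 f'_c b) = (8.26 − 0.93) × 60/(0.85 × 3.5 × 11.7) = 12.635 in.
c = a/β₁ = 12.635/0.85 = 14.865 in; ε'_s = 0.003(c − d')/c = 0.0025 ≥ ε_y = 0.0021, so the compression steel yields.
M_n = (A_s − A'_s) f_y (d − a/2) + A'_s f_y (d − d') = 439.8 × (31.8 − 6.3175) + 55.8 × (31.8 − 2.7) = 11207.2 + 1623.8 = 12831.0 kip·in = 12831.0/12 = 1069.25 kip·ft.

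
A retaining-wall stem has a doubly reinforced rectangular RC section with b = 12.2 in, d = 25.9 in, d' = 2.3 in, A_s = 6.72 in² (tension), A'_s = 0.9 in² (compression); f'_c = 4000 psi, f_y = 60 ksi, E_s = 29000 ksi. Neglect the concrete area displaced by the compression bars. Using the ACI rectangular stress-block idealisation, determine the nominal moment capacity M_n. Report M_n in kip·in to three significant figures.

Assume both steels yield.
a = (A_s − A'_s) f_y/(0.85 f'_c b) = (6.72 − 0.9) × 60/(0.85 × 4 × 12.2) = 8.419 in.
c = a/β₁ = 8.419/0.85 = 9.905 in; ε'_s = 0.003(c − d')/c = 0.0023 ≥ ε_y = 0.0021, so the compression steel yields.
M_n = (A_s − A'_s) f_y (d − a/2) + A'_s f_y (d − d') = 349.2 × (25.9 − 4.2095) + 54 × (25.9 − 2.3) = 7574.3 + 1274.4 = 8848.7 kip·in.

M_n ≈ 8850 kip·in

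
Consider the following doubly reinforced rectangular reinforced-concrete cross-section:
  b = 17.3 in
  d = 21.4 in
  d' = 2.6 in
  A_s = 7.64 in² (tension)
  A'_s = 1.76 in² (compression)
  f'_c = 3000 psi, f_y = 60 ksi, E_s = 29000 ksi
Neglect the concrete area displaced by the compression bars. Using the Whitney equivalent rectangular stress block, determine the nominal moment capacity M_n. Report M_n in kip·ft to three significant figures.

M_n ≈ 677 kip·ft

Assume both steels yield.
a = (A_s − A'_s) f_y/(0.85 f'_c b) = (7.64 − 1.76) × 60/(0.85 × 3 × 17.3) = 7.997 in.
c = a/β₁ = 7.997/0.85 = 9.408 in; ε'_s = 0.003(c − d')/c = 0.0022 ≥ ε_y = 0.0021, so the compression steel yields.
M_n = (A_s − A'_s) f_y (d − a/2) + A'_s f_y (d − d') = 352.8 × (21.4 − 3.9985) + 105.6 × (21.4 − 2.6) = 6139.2 + 1985.3 = 8124.5 kip·in = 8124.5/12 = 677.04 kip·ft.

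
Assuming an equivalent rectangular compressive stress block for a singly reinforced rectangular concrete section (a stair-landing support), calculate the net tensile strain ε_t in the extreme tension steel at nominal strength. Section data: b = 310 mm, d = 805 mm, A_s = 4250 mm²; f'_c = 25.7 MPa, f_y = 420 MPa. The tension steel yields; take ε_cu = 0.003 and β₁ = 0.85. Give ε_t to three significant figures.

a = A_s f_y/(0.85 f'_c b) = 263.59 mm.
β₁ = 0.85, so c = a/β₁ = 263.59/0.85 = 310.11 mm.
From the linear strain diagram with ε_cu = 0.003: ε_t = 0.003 (d − c)/c = 0.003 × (805 − 310.11)/310.11 = 0.00479.
ε_t is between 0.004 and 0.005 — transition zone.

ε_t ≈ 0.00479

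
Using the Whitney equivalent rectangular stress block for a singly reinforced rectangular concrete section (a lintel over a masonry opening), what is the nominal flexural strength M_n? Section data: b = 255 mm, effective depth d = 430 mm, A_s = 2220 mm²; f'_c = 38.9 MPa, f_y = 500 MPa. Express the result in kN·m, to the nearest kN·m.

M_n ≈ 404 kN·m

T = A_s f_y = 2220 × 500 = 1110000 N = 1110 kN.
From C = T: a = T/(0.85 f'_c b) = 1110000/(0.85 × 38.9 × 255) = 131.65 mm.
M_n = T(d − a/2) = 1110 kN × (430 − 65.825) mm = 404.23 kN·m.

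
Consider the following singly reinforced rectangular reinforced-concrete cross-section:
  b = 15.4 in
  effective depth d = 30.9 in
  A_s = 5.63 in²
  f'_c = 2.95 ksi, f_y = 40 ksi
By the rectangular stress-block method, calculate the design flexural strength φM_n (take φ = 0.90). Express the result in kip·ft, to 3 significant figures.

T = A_s f_y = 5.63 × 40 = 225.2 kips.
a = T/(0.85 f'_c b) = 225.2/(0.85 × 2.95 × 15.4) = 5.832 in.
M_n = T(d − a/2) = 225.2 × (30.9 − 2.916) = 6302.0 kip·in = 6302.0/12 = 525.17 kip·ft.
φM_n = 0.90 × 525.17 = 472.65 kip·ft.

φM_n ≈ 473 kip·ft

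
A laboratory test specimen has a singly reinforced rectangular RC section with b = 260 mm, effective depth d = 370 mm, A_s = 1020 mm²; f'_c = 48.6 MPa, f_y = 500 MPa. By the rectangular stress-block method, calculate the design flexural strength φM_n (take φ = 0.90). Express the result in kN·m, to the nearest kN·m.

T = A_s f_y = 1020 × 500 = 510000 N = 510 kN.
From C = T: a = T/(0.85 f'_c b) = 510000/(0.85 × 48.6 × 260) = 47.48 mm.
M_n = T(d − a/2) = 510 kN × (370 − 23.74) mm = 176.59 kN·m.
φM_n = 0.90 × 176.59 = 158.93 kN·m.

φM_n ≈ 159 kN·m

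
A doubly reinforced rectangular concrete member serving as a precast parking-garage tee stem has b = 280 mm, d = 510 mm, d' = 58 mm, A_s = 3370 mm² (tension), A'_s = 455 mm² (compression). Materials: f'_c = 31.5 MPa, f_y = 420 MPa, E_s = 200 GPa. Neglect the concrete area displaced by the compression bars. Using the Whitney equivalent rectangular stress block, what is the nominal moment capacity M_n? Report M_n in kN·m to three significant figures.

Assume both tension and compression steel yield.
Net tension couple steel: A_s − A'_s = 2915 mm².
a = (A_s − A'_s) f_y / (0.85 f'_c b) = 1224300/(0.85 × 31.5 × 280) = 163.31 mm.
c = a/β₁ = 163.31/0.825 = 197.95 mm; ε'_s = 0.003(c − d')/c = 0.0021 ≥ f_y/E_s = 0.0021, so compression steel does yield.
M_n = (A_s − A'_s) f_y (d − a/2) + A'_s f_y (d − d') = [1224300 × (510 − 81.655) + 191100 × (510 − 58)] × 10⁻⁶ = 524.42 + 86.38 = 610.80 kN·m.

M_n ≈ 611 kN·m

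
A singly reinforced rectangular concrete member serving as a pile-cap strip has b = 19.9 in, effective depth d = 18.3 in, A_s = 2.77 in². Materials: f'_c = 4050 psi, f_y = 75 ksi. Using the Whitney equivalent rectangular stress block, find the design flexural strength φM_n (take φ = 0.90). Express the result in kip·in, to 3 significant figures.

T = A_s f_y = 2.77 × 75 = 207.75 kips.
a = T/(0.85 f'_c b) = 207.75/(0.85 × 4.05 × 19.9) = 3.033 in.
M_n = T(d − a/2) = 207.75 × (18.3 − 1.5165) = 3486.8 kip·in.
φM_n = 0.90 × 3486.8 = 3138.1 kip·in.

φM_n ≈ 3140 kip·in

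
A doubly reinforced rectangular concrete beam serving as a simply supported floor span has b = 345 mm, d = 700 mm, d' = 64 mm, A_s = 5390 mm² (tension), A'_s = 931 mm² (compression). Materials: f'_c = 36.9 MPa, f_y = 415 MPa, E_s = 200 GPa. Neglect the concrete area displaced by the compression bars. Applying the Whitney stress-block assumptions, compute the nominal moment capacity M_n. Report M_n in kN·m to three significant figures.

Assume both tension and compression steel yield.
Net tension couple steel: A_s − A'_s = 4459 mm².
a = (A_s − A'_s) f_y / (0.85 f'_c b) = 1850485/(0.85 × 36.9 × 345) = 171.01 mm.
c = a/β₁ = 171.01/0.786 = 217.57 mm; ε'_s = 0.003(c − d')/c = 0.0021 ≥ f_y/E_s = 0.0021, so compression steel does yield.
M_n = (A_s − A'_s) f_y (d − a/2) + A'_s f_y (d − d') = [1850485 × (700 − 85.505) + 386365 × (700 − 64)] × 10⁻⁶ = 1137.11 + 245.73 = 1382.84 kN·m.

M_n ≈ 1380 kN·m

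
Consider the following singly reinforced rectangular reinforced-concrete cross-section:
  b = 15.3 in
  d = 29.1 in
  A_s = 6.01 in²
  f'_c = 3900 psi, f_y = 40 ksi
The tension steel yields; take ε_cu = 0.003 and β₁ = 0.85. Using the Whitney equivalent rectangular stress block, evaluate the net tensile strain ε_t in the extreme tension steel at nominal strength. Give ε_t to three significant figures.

ε_t ≈ 0.0127

a = A_s f_y/(0.85 f'_c b) = 4.740 in.
β₁ = 0.85, so c = a/β₁ = 4.740/0.85 = 5.576 in.
From the linear strain diagram with ε_cu = 0.003: ε_t = 0.003 (d − c)/c = 0.003 × (29.1 − 5.576)/5.576 = 0.0127.
Since ε_t ≥ 0.005, the section is tension-controlled.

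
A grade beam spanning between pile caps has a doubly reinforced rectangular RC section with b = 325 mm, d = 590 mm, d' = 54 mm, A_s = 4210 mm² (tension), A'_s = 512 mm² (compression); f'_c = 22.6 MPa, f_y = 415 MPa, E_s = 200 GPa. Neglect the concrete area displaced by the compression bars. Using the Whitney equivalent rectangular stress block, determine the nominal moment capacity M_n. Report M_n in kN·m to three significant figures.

Assume both tension and compression steel yield.
Net tension couple steel: A_s − A'_s = 3698 mm².
a = (A_s − A'_s) f_y / (0.85 f'_c b) = 1534670/(0.85 × 22.6 × 325) = 245.81 mm.
c = a/β₁ = 245.81/0.85 = 289.19 mm; ε'_s = 0.003(c − d')/c = 0.0024 ≥ f_y/E_s = 0.0021, so compression steel does yield.
M_n = (A_s − A'_s) f_y (d − a/2) + A'_s f_y (d − d') = [1534670 × (590 − 122.905) + 212480 × (590 − 54)] × 10⁻⁶ = 716.84 + 113.89 = 830.73 kN·m.

M_n ≈ 831 kN·m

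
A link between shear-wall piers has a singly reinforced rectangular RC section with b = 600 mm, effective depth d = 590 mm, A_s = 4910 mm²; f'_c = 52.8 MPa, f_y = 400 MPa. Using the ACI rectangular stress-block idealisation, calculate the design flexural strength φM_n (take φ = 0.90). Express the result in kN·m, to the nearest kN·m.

T = A_s f_y = 4910 × 400 = 1964000 N = 1964 kN.
From C = T: a = T/(0.85 f'_c b) = 1964000/(0.85 × 52.8 × 600) = 72.94 mm.
M_n = T(d − a/2) = 1964 kN × (590 − 36.47) mm = 1087.13 kN·m.
φM_n = 0.90 × 1087.13 = 978.42 kN·m.

φM_n ≈ 978 kN·m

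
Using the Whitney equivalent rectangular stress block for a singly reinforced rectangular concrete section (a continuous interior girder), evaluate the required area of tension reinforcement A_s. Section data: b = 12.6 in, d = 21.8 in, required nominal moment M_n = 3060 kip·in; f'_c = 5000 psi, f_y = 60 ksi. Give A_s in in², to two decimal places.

A_s ≈ 2.50 in²

From M_n = 0.85 f'_c a b (d − a/2):
a = d − √(d² − 2M_n/(0.85 f'_c b)) = 21.8 − √(21.8² − 2 × 3060/(0.85 × 5 × 12.6)) = 2.801 in.
A_s = 0.85 f'_c a b / f_y = 0.85 × 5 × 2.801 × 12.6 / 60 = 2.500 in².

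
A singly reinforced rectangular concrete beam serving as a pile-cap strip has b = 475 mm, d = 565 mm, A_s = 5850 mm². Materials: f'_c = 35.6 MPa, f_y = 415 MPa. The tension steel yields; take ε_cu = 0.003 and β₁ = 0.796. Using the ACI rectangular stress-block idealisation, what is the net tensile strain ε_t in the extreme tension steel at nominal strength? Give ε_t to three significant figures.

a = A_s f_y/(0.85 f'_c b) = 168.90 mm.
β₁ = 0.796, so c = a/β₁ = 168.90/0.796 = 212.19 mm.
From the linear strain diagram with ε_cu = 0.003: ε_t = 0.003 (d − c)/c = 0.003 × (565 − 212.19)/212.19 = 0.00499.
ε_t is between 0.004 and 0.005 — transition zone.

ε_t ≈ 0.00499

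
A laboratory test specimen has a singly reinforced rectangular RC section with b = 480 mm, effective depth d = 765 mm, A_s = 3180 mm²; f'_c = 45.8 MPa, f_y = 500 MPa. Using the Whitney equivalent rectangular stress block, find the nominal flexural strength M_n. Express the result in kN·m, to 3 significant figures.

M_n ≈ 1150 kN·m

T = A_s f_y = 3180 × 500 = 1590000 N = 1590 kN.
From C = T: a = T/(0.85 f'_c b) = 1590000/(0.85 × 45.8 × 480) = 85.09 mm.
M_n = T(d − a/2) = 1590 kN × (765 − 42.545) mm = 1148.70 kN·m.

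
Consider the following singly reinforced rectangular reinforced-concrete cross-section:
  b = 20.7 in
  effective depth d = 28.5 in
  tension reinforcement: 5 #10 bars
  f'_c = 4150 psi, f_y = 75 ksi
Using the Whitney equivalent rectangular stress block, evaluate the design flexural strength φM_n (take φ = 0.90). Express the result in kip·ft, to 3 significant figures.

A_s = 5 × 1.27 = 6.35 in².
T = A_s f_y = 6.35 × 75 = 476.25 kips.
a = T/(0.85 f'_c b) = 476.25/(0.85 × 4.15 × 20.7) = 6.522 in.
M_n = T(d − a/2) = 476.25 × (28.5 − 3.261) = 12020.1 kip·in = 12020.1/12 = 1001.68 kip·ft.
φM_n = 0.90 × 1001.68 = 901.51 kip·ft.

φM_n ≈ 902 kip·ft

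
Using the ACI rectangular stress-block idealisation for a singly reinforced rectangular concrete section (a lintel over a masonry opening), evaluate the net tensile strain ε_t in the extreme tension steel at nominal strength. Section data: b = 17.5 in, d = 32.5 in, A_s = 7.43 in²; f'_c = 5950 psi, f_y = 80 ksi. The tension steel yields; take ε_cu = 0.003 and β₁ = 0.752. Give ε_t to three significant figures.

ε_t ≈ 0.00792

a = A_s f_y/(0.85 f'_c b) = 6.716 in.
β₁ = 0.752, so c = a/β₁ = 6.716/0.752 = 8.931 in.
From the linear strain diagram with ε_cu = 0.003: ε_t = 0.003 (d − c)/c = 0.003 × (32.5 − 8.931)/8.931 = 0.00792.
Since ε_t ≥ 0.005, the section is tension-controlled.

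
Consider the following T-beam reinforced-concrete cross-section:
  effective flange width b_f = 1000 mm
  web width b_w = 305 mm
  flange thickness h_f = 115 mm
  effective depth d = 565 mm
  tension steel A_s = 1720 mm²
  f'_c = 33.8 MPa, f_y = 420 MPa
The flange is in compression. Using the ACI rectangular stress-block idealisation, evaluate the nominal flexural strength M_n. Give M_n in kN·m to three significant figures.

M_n ≈ 399 kN·m

Tension: T = A_s f_y = 1720 × 420 = 722400 N.
Try a within the flange: a = T/(0.85 f'_c b_f) = 722400/(0.85 × 33.8 × 1000) = 25.14 mm.
Since a = 25.14 ≤ h_f = 115 mm, the stress block lies entirely in the flange; analyse as a rectangular beam of width b_f.
M_n = T(d − a/2) = 722400 × (565 − 12.57) = 399.08 × 10⁶ N·mm.
M_n = 399.08 kN·m.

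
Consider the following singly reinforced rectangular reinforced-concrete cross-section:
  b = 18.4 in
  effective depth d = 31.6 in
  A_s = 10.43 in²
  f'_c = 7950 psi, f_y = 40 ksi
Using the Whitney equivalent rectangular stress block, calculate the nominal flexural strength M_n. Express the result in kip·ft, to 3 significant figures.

M_n ≈ 1040 kip·ft

T = A_s f_y = 10.43 × 40 = 417.2 kips.
a = T/(0.85 f'_c b) = 417.2/(0.85 × 7.95 × 18.4) = 3.355 in.
M_n = T(d − a/2) = 417.2 × (31.6 − 1.6775) = 12483.7 kip·in = 12483.7/12 = 1040.31 kip·ft.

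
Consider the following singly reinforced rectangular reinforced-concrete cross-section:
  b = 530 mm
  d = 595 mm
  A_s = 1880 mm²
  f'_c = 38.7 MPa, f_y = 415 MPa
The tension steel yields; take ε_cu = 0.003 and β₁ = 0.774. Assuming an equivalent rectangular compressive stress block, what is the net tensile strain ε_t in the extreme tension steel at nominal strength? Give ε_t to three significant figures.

a = A_s f_y/(0.85 f'_c b) = 44.75 mm.
β₁ = 0.774, so c = a/β₁ = 44.75/0.774 = 57.82 mm.
From the linear strain diagram with ε_cu = 0.003: ε_t = 0.003 (d − c)/c = 0.003 × (595 − 57.82)/57.82 = 0.0279.
Since ε_t ≥ 0.005, the section is tension-controlled.

ε_t ≈ 0.0279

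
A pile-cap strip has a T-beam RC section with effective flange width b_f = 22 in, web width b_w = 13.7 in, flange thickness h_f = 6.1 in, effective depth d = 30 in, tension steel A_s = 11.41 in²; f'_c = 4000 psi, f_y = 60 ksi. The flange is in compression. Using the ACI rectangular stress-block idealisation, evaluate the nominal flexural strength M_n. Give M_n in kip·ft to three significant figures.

Tension: T = A_s f_y = 11.41 × 60 = 684.6 kips.
Try a within the flange: a = T/(0.85 f'_c b_f) = 684.6/(0.85 × 4 × 22) = 9.152 in.
a = 9.152 > h_f = 6.1 in: the block extends into the web. Split into flange-overhang and web parts.
C_f = 0.85 f'_c (b_f − b_w) h_f = 0.85 × 4 × (22 − 13.7) × 6.1 = 172.1 kips.
Remaining web compression depth: a_w = (T − C_f)/(0.85 f'_c b_w) = (684.6 − 172.1)/(0.85 × 4 × 13.7) = 11.003 in.
M_n = C_f(d − h_f/2) + (T − C_f)(d − a_w/2) = 172.1 × (30 − 3.05) + 512.5 × (30 − 5.5015) = 4638.1 + 12555.5 = 17193.6 kip·in.
M_n = 17193.6/12 = 1432.80 kip·ft.

M_n ≈ 1430 kip·ft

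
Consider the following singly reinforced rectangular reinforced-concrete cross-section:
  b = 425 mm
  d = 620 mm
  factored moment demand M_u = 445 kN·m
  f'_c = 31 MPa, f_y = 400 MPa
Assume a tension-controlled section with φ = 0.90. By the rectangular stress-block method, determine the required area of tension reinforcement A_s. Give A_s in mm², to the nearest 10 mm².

A_s ≈ 2120 mm²

M_n = M_u/φ = 445/0.90 = 494.444 kN·m.
With M_n = 0.85 f'_c a b (d − a/2), solve the quadratic for a:
a = d − √(d² − 2M_n/(0.85 f'_c b)) = 620 − √(620² − 2 × 494.444×10⁶/(0.85 × 31 × 425)) = 75.85 mm.
A_s = 0.85 f'_c a b / f_y = 0.85 × 31 × 75.85 × 425 / 400 = 2123.6 mm².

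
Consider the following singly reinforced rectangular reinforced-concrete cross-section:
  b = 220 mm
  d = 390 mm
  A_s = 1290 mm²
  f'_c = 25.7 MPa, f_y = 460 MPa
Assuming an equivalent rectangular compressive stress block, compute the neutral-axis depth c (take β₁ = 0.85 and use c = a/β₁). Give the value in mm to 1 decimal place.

T = A_s f_y = 1290 × 460 = 593400 N = 593.4 kN.
Setting C = 0.85 f'_c a b equal to T: a = 593400/(0.85 × 25.7 × 220) = 123.473 mm.
With β₁ = 0.85, c = a/β₁ = 123.473/0.85 = 145.3 mm.

c ≈ 145.3 mm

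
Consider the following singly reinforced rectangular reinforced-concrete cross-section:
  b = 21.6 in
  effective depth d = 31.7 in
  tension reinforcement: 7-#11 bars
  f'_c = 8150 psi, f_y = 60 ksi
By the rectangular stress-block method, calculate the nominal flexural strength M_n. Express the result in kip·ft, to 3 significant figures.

A_s = 7 × 1.56 = 10.92 in².
T = A_s f_y = 10.92 × 60 = 655.2 kips.
a = T/(0.85 f'_c b) = 655.2/(0.85 × 8.15 × 21.6) = 4.379 in.
M_n = T(d − a/2) = 655.2 × (31.7 − 2.1895) = 19335.3 kip·in = 19335.3/12 = 1611.28 kip·ft.

M_n ≈ 1610 kip·ft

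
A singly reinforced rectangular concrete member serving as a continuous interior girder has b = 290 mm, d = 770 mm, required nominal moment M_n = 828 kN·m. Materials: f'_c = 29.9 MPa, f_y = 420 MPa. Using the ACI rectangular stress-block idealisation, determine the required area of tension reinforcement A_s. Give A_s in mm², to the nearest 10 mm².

With M_n = 0.85 f'_c a b (d − a/2), solve the quadratic for a:
a = d − √(d² − 2M_n/(0.85 f'_c b)) = 770 − √(770² − 2 × 828×10⁶/(0.85 × 29.9 × 290)) = 163.19 mm.
A_s = 0.85 f'_c a b / f_y = 0.85 × 29.9 × 163.19 × 290 / 420 = 2863.7 mm².

A_s ≈ 2860 mm²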